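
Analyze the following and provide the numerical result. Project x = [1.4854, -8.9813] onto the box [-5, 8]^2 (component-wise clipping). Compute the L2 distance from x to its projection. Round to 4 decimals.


Project each component onto [-5, 8].
clip(1.4854) = 1.4854, clip(-8.9813) = -5.0
Projection = [1.4854, -5.0]
Squared diffs: [0.0, 15.8507]
Distance = sqrt(15.8507) = 3.9813


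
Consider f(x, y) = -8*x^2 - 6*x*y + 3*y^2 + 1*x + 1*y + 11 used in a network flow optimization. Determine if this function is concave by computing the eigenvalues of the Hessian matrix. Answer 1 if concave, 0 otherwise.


The Hessian of f(x,y) = -8*x^2 - 6*x*y + 3*y^2 + 1*x + 1*y + 11 is:
H = [[-16, -6], [-6, 6]]
Trace = -16 + 6 = -10
Determinant = -16*6 - (-6)^2 = -132
Discriminant = (-10)^2 - 4*-132 = 628.0
Eigenvalues: lambda_1 = -17.53, lambda_2 = 7.53
The function is not concave.

0


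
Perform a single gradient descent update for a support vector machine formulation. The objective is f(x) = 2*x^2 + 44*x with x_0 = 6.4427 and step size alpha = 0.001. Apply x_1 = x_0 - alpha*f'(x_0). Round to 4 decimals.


We compute the gradient at x_0 and apply the update.
f'(x) = 4*x + 44
f'(6.4427) = 4*6.4427 + 44 = 69.7708
x_1 = 6.4427 - 0.001*69.7708 = 6.3729


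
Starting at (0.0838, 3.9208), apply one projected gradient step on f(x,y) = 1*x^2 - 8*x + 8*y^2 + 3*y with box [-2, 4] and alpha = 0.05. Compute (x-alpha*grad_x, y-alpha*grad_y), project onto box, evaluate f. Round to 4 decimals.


Step 1: Compute gradient at (0.0838, 3.9208).
grad_x = 2*1*0.0838 - 8 = -7.8324
grad_y = 2*8*3.9208 + 3 = 65.7328
Step 2: Gradient step.
x_raw = 0.0838 - 0.05*-7.8324 = 0.4754
y_raw = 3.9208 - 0.05*65.7328 = 0.6342
Step 3: Project onto [-2, 4].
x_proj = clip(0.4754) = 0.4754
y_proj = clip(0.6342) = 0.6342
Step 4: Evaluate f.
f(0.4754, 0.6342) = 1.5424


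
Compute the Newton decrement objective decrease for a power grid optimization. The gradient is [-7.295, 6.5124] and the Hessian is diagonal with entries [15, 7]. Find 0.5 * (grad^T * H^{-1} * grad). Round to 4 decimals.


Step 1: H is diagonal, so H^(-1) * g = [-0.4863, 0.9303].
Step 2: g^T H^(-1) g = sum_i g_i^2 / H_ii
  = (-7.295)^2/15 + (6.5124)^2/7
  = 3.5478 + 6.0588 = 9.6066
Step 3: Objective decrease = 0.5 * g^T H^(-1) g = 4.8033


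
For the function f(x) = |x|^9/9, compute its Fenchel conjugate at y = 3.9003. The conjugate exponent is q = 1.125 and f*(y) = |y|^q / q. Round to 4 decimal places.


The conjugate exponent q satisfies 1/p + 1/q = 1.
p = 9, so q = 9/(9 - 1) = 1.125
|y|^q = 3.9003^1.125 = 4.6237
f*(3.9003) = 4.6237 / 1.125 = 4.1099


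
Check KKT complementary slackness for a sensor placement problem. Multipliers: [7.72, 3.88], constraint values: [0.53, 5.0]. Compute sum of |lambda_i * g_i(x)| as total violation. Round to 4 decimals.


KKT complementary slackness check:
lambda_1 * g_1 = 7.72 * 0.53 = 4.0916
lambda_2 * g_2 = 3.88 * 5.0 = 19.4
Total violation = 4.0916 + 19.4 = 23.4916


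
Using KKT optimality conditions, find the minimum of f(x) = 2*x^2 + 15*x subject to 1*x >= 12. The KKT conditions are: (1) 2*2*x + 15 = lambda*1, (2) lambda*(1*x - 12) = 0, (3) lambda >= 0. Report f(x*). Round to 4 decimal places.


Step 1: Try lambda = 0 (constraint inactive).
x_unc = -15/(2*2) = -3.75
Check: 1*-3.75 = -3.75 < 12 -- violated!
Step 2: Constraint must be active: 1*x = 12
x* = 12/1 = 12.0
lambda = (2*2*12.0 + 15)/1 = 63.0
Step 3: Compute optimal value.
f(x*) = 2*12.0^2 + 15*12.0 = 468.0


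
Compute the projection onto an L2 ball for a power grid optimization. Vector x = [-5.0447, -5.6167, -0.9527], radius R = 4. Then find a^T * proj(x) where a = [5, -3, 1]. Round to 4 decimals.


Step 1: Compute ||x|| (intermediates to 6 decimals).
||x|| = sqrt((-5.0447)^2 + (-5.6167)^2 + (-0.9527)^2) = 7.609465
Step 2: Project.
Since ||x|| > R, scale = R/||x|| = 4/7.609465 = 0.525661, proj(x) = scale * x
proj(x) = [-2.651802, -2.95248, -0.500797]
Step 3: Dot product.
a^T * proj(x) = 5*(-2.651802) - 3*(-2.95248) + 1*(-0.500797) = -4.9024


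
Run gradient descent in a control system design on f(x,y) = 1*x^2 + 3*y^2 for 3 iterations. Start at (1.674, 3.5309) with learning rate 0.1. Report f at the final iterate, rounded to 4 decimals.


Gradient descent on f(x,y) = 1*x^2 + 3*y^2.
Starting point: (1.674, 3.5309), alpha = 0.1
Step 1: grad_x = 2*1*1.674 = 3.348, grad_y = 2*3*3.5309 = 21.1854
  x_1 = 1.674 - 0.1*3.348 = 1.3392
  y_1 = 3.5309 - 0.1*21.1854 = 1.4124
Step 2: grad_x = 2*1*1.3392 = 2.6784, grad_y = 2*3*1.4124 = 8.4742
  x_2 = 1.3392 - 0.1*2.6784 = 1.0714
  y_2 = 1.4124 - 0.1*8.4742 = 0.5649
Step 3: grad_x = 2*1*1.0714 = 2.1427, grad_y = 2*3*0.5649 = 3.3897
  x_3 = 1.0714 - 0.1*2.1427 = 0.8571
  y_3 = 0.5649 - 0.1*3.3897 = 0.226
f(0.8571, 0.226) = 1*0.8571^2 + 3*0.226^2 = 0.8878


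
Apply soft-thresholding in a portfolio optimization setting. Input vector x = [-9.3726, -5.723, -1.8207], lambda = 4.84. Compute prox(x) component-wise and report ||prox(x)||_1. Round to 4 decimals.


Soft-thresholding with lambda = 4.84:
prox(-9.3726) = sign(-9.3726)*max(|-9.3726| - 4.84, 0) = -4.5326
prox(-5.723) = sign(-5.723)*max(|-5.723| - 4.84, 0) = -0.883
prox(-1.8207) = sign(-1.8207)*max(|-1.8207| - 4.84, 0) = 0.0
prox(x) = [-4.5326, -0.883, 0.0]
||prox(x)||_1 = 4.5326 + 0.883 + 0.0 = 5.4156


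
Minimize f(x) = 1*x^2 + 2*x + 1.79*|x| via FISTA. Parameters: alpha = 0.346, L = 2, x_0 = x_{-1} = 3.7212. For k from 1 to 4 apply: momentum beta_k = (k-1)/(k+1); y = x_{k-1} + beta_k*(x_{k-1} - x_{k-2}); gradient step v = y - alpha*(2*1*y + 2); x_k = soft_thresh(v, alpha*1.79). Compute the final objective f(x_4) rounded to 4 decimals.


FISTA on f(x) = 1*x^2 + 2*x + 1.79*|x|
L = 2, alpha = 0.346
Iteration 1: beta = 0.0, y = 3.7212 + 0.0*(3.7212 - 3.7212) = 3.7212
  grad(y) = 9.4424, v = y - alpha*grad = 0.4541
  prox(v) = soft_thresh(0.4541, 0.6193) = 0.0
Iteration 2: beta = 0.3333, y = 0.0 + 0.3333*(0.0 - 3.7212) = -1.2404
  grad(y) = -0.4808, v = y - alpha*grad = -1.074
  prox(v) = soft_thresh(-1.074, 0.6193) = -0.4547
Iteration 3: beta = 0.5, y = -0.4547 + 0.5*(-0.4547 - 0.0) = -0.6821
  grad(y) = 0.6359, v = y - alpha*grad = -0.9021
  prox(v) = soft_thresh(-0.9021, 0.6193) = -0.2827
Iteration 4: beta = 0.6, y = -0.2827 + 0.6*(-0.2827 + 0.4547) = -0.1796
  grad(y) = 1.6409, v = y - alpha*grad = -0.7473
  prox(v) = soft_thresh(-0.7473, 0.6193) = -0.128
f(x_4) = 1*(-0.128)^2 + 2*(-0.128) + 1.79*|-0.128| = -0.0105


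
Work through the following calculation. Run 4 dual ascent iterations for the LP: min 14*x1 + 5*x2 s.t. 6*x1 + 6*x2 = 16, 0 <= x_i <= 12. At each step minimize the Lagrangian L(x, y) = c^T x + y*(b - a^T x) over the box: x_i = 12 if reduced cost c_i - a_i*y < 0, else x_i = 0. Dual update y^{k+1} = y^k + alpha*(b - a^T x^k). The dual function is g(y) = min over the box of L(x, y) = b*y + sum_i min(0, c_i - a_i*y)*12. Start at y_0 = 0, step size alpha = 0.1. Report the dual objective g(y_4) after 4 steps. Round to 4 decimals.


Dual ascent for LP: min 14*x1 + 5*x2, 6*x1 + 6*x2 = 16, 0 <= x_i <= 12
Step 1: y^k = 0.0, reduced costs: (14.0, 5.0)
  x^k = (0.0, 0.0), subgradient = b - a^T x = 16.0
  y^{k+1} = 0.0 + 0.1*16.0 = 1.6
Step 2: y^k = 1.6, reduced costs: (4.4, -4.6)
  x^k = (0.0, 12.0), subgradient = b - a^T x = -56.0
  y^{k+1} = 1.6 + 0.1*-56.0 = -4.0
Step 3: y^k = -4.0, reduced costs: (38.0, 29.0)
  x^k = (0.0, 0.0), subgradient = b - a^T x = 16.0
  y^{k+1} = -4.0 + 0.1*16.0 = -2.4
Step 4: y^k = -2.4, reduced costs: (28.4, 19.4)
  x^k = (0.0, 0.0), subgradient = b - a^T x = 16.0
  y^{k+1} = -2.4 + 0.1*16.0 = -0.8
Dual objective at y_4 = -0.8: reduced costs (18.8, 9.8), box minimizer x = (0.0, 0.0)
g(y_4) = b*y + (c1 - a1*y)*x1 + (c2 - a2*y)*x2 = 16*(-0.8) + 18.8*0.0 + 9.8*0.0 = -12.8 + 0.0 + 0.0 = -12.8


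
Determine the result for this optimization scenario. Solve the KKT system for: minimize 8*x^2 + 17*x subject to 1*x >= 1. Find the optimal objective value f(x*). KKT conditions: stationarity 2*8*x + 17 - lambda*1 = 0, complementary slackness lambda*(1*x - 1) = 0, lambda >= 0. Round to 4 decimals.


Step 1: Try lambda = 0 (constraint inactive).
x_unc = -17/(2*8) = -1.0625
Check: 1*-1.0625 = -1.0625 < 1 -- violated!
Step 2: Constraint must be active: 1*x = 1
x* = 1/1 = 1.0
lambda = (2*8*1.0 + 17)/1 = 33.0
Step 3: Compute optimal value.
f(x*) = 8*1.0^2 + 17*1.0 = 25.0


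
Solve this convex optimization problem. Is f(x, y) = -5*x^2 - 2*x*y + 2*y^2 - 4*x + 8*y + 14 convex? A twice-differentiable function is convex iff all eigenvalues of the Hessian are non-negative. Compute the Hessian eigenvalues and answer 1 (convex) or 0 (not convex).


The Hessian of f(x,y) = -5*x^2 - 2*x*y + 2*y^2 - 4*x + 8*y + 14 is:
H = [[-10, -2], [-2, 4]]
Trace = -10 + 4 = -6
Determinant = -10*4 - (-2)^2 = -44
Discriminant = (-6)^2 - 4*-44 = 212.0
Eigenvalues: lambda_1 = -10.2801, lambda_2 = 4.2801
The function is not convex.

0


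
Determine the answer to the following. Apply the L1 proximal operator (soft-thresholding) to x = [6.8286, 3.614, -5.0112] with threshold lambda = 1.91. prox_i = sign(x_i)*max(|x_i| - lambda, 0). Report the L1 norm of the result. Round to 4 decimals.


Soft-thresholding with lambda = 1.91:
prox(6.8286) = sign(6.8286)*max(|6.8286| - 1.91, 0) = 4.9186
prox(3.614) = sign(3.614)*max(|3.614| - 1.91, 0) = 1.704
prox(-5.0112) = sign(-5.0112)*max(|-5.0112| - 1.91, 0) = -3.1012
prox(x) = [4.9186, 1.704, -3.1012]
||prox(x)||_1 = 4.9186 + 1.704 + 3.1012 = 9.7238


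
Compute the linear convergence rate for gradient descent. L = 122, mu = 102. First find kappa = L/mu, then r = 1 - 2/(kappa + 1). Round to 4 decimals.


Step 1: Compute the condition number.
kappa = L/mu = 122/102 = 1.1961
Step 2: Compute the convergence rate.
r = 1 - 2/(kappa + 1) = 1 - 2*mu/(L + mu) = (L - mu)/(L + mu) = 20/224 = 0.0893


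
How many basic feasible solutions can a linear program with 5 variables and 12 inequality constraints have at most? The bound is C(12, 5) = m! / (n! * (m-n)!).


Each vertex corresponds to some choice of n active constraints out of m, so the number of vertices is at most C(m, n) = m! / (n!(m-n)!).
m = 12, n = 5
Numerator: 12 * 11 * 10 * 9 * 8
Denominator: 5! = 120
C(12, 5) = 792


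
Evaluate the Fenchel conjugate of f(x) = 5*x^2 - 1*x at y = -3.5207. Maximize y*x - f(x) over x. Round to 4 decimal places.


f*(y) = sup_x {y*x - a*x^2 - b*x} = sup_x {(y-b)*x - a*x^2}
FOC: (y - b) - 2a*x = 0 => x* = (y - b)/(2a)
x* = (-3.5207 + 1)/(2*5) = -0.2521
f*(-3.5207) = (y-b)^2/(4a) = (-3.5207 + 1)^2/(4*5)
= 6.3539/20 = 0.3177


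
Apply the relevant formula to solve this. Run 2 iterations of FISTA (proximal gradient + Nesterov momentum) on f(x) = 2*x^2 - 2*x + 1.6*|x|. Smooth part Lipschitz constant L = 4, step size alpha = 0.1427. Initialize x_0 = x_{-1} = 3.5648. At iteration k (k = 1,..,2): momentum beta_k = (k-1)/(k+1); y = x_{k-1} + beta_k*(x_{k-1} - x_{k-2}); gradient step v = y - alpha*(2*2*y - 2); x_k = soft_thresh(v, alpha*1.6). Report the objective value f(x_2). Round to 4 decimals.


FISTA on f(x) = 2*x^2 - 2*x + 1.6*|x|
L = 4, alpha = 0.1427
Iteration 1: beta = 0.0, y = 3.5648 + 0.0*(3.5648 - 3.5648) = 3.5648
  grad(y) = 12.2592, v = y - alpha*grad = 1.8154
  prox(v) = soft_thresh(1.8154, 0.2283) = 1.5871
Iteration 2: beta = 0.3333, y = 1.5871 + 0.3333*(1.5871 - 3.5648) = 0.9279
  grad(y) = 1.7114, v = y - alpha*grad = 0.6836
  prox(v) = soft_thresh(0.6836, 0.2283) = 0.4553
f(x_2) = 2*0.4553^2 - 2*0.4553 + 1.6*|0.4553| = 0.2325


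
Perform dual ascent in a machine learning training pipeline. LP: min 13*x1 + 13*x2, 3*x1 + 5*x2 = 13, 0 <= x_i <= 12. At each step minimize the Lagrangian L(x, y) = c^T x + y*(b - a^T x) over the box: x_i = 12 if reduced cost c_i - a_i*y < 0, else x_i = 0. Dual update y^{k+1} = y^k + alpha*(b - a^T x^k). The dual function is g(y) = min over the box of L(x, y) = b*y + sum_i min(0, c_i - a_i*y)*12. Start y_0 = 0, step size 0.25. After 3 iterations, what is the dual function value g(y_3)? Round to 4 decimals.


Dual ascent for LP: min 13*x1 + 13*x2, 3*x1 + 5*x2 = 13, 0 <= x_i <= 12
Step 1: y^k = 0.0, reduced costs: (13.0, 13.0)
  x^k = (0.0, 0.0), subgradient = b - a^T x = 13.0
  y^{k+1} = 0.0 + 0.25*13.0 = 3.25
Step 2: y^k = 3.25, reduced costs: (3.25, -3.25)
  x^k = (0.0, 12.0), subgradient = b - a^T x = -47.0
  y^{k+1} = 3.25 + 0.25*-47.0 = -8.5
Step 3: y^k = -8.5, reduced costs: (38.5, 55.5)
  x^k = (0.0, 0.0), subgradient = b - a^T x = 13.0
  y^{k+1} = -8.5 + 0.25*13.0 = -5.25
Dual objective at y_3 = -5.25: reduced costs (28.75, 39.25), box minimizer x = (0.0, 0.0)
g(y_3) = b*y + (c1 - a1*y)*x1 + (c2 - a2*y)*x2 = 13*(-5.25) + 28.75*0.0 + 39.25*0.0 = -68.25 + 0.0 + 0.0 = -68.25


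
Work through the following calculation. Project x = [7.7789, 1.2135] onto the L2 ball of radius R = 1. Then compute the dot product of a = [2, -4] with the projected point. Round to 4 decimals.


Step 1: Compute ||x|| (intermediates to 6 decimals).
||x|| = sqrt(7.7789^2 + 1.2135^2) = 7.872983
Step 2: Project.
Since ||x|| > R, scale = R/||x|| = 1/7.872983 = 0.127017, proj(x) = scale * x
proj(x) = [0.988053, 0.154135]
Step 3: Dot product.
a^T * proj(x) = 2*0.988053 - 4*0.154135 = 1.3596


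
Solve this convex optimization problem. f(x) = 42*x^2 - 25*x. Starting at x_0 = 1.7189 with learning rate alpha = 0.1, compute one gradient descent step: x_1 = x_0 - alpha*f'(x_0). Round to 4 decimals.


We compute the gradient at x_0 and apply the update.
f'(x) = 84*x - 25
f'(1.7189) = 84*1.7189 - 25 = 119.3876
x_1 = 1.7189 - 0.1*119.3876 = -10.2199


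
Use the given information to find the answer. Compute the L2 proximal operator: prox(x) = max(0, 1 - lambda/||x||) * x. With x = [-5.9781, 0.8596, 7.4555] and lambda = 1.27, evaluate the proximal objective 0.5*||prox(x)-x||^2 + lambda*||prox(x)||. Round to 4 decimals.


Step 1: Compute ||x||.
||x|| = 9.5948
Step 2: Compute scaling factor.
scale = max(0, 1 - 1.27/9.5948) = 0.8676
Step 3: prox(x) = [-5.1868, 0.7458, 6.4687]
||prox(x)|| = 8.3248
Step 4: Proximal objective.
0.5*||prox-x||^2 = 0.8065
lambda*||prox|| = 10.5725
Total = 11.379


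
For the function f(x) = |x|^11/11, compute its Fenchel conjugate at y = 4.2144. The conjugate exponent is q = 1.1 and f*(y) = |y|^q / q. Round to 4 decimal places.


The conjugate exponent q satisfies 1/p + 1/q = 1.
p = 11, so q = 11/(11 - 1) = 1.1
|y|^q = 4.2144^1.1 = 4.8664
f*(4.2144) = 4.8664 / 1.1 = 4.424


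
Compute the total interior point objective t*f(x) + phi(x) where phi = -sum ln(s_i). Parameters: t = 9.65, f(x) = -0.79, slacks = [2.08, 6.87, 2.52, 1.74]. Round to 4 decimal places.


Step 1: Compute log-barrier.
ln values: [0.7324, 1.9272, 0.9243, 0.5539]
phi = -(0.7324 + 1.9272 + 0.9243 + 0.5539) = -4.1377
Step 2: Compute augmented objective.
t*f(x) = 9.65*-0.79 = -7.6235
Total = -7.6235 - 4.1377 = -11.7612


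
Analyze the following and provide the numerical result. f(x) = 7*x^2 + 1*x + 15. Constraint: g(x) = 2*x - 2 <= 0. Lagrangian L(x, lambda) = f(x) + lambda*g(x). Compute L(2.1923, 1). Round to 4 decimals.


Step 1: Evaluate f(x).
f(2.1923) = 7*2.1923^2 + 1*2.1923 + 15 = 50.8356
Step 2: Evaluate g(x).
g(2.1923) = 2*2.1923 - 2 = 2.3846
Step 3: Compute Lagrangian.
L = 50.8356 + 1*2.3846 = 53.2202


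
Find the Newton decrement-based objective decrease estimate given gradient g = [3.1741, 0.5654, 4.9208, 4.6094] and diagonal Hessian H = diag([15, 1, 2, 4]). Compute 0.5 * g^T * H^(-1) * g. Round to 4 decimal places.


Step 1: H is diagonal, so H^(-1) * g = [0.2116, 0.5654, 2.4604, 1.1524].
Step 2: g^T H^(-1) g = sum_i g_i^2 / H_ii
  = (3.1741)^2/15 + (0.5654)^2/1 + (4.9208)^2/2 + (4.6094)^2/4
  = 0.6717 + 0.3197 + 12.1071 + 5.3116 = 18.4101
Step 3: Objective decrease = 0.5 * g^T H^(-1) g = 9.2051


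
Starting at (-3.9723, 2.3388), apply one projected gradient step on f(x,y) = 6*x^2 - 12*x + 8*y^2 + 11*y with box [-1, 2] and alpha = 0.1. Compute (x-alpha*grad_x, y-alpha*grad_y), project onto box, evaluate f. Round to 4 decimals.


Step 1: Compute gradient at (-3.9723, 2.3388).
grad_x = 2*6*-3.9723 - 12 = -59.6676
grad_y = 2*8*2.3388 + 11 = 48.4208
Step 2: Gradient step.
x_raw = -3.9723 - 0.1*-59.6676 = 1.9945
y_raw = 2.3388 - 0.1*48.4208 = -2.5033
Step 3: Project onto [-1, 2].
x_proj = clip(1.9945) = 1.9945
y_proj = clip(-2.5033) = -1.0
Step 4: Evaluate f.
f(1.9945, -1.0) = -3.0663


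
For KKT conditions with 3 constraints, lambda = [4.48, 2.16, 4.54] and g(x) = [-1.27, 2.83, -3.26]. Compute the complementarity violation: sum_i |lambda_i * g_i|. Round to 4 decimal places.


KKT complementary slackness check:
lambda_1 * g_1 = 4.48 * -1.27 = -5.6896
lambda_2 * g_2 = 2.16 * 2.83 = 6.1128
lambda_3 * g_3 = 4.54 * -3.26 = -14.8004
Total violation = 5.6896 + 6.1128 + 14.8004 = 26.6028


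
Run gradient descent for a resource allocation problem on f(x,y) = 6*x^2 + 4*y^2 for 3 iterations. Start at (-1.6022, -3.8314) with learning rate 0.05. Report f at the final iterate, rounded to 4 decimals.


Gradient descent on f(x,y) = 6*x^2 + 4*y^2.
Starting point: (-1.6022, -3.8314), alpha = 0.05
Step 1: grad_x = 2*6*-1.6022 = -19.2264, grad_y = 2*4*-3.8314 = -30.6512
  x_1 = -1.6022 - 0.05*-19.2264 = -0.6409
  y_1 = -3.8314 - 0.05*-30.6512 = -2.2988
Step 2: grad_x = 2*6*-0.6409 = -7.6906, grad_y = 2*4*-2.2988 = -18.3907
  x_2 = -0.6409 - 0.05*-7.6906 = -0.2564
  y_2 = -2.2988 - 0.05*-18.3907 = -1.3793
Step 3: grad_x = 2*6*-0.2564 = -3.0762, grad_y = 2*4*-1.3793 = -11.0344
  x_3 = -0.2564 - 0.05*-3.0762 = -0.1025
  y_3 = -1.3793 - 0.05*-11.0344 = -0.8276
f(-0.1025, -0.8276) = 6*(-0.1025)^2 + 4*(-0.8276)^2 = 2.8027


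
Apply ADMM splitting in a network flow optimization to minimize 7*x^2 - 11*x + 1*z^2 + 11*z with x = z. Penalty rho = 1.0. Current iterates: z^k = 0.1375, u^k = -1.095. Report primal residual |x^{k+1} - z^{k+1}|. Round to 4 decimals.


ADMM iteration with rho = 1.0, z^k = 0.1375, u^k = -1.095
Step 1: x-update.
Minimize 7*x^2 - 11*x + (1.0/2)*(x - 0.1375 - 1.095)^2
FOC: (2*7 + 1.0)*x = 11 + 1.0*(0.1375 + 1.095)
x^{k+1} = 0.8155
Step 2: z-update.
Minimize 1*z^2 + 11*z + (1.0/2)*(0.8155 - z - 1.095)^2
FOC: (2*1 + 1.0)*z = -11 + 1.0*(0.8155 - 1.095)
z^{k+1} = -3.7598
Step 3: u-update.
u^{k+1} = -1.095 + 0.8155 + 3.7598 = 3.4803
Step 4: Primal residual = |0.8155 + 3.7598| = 4.5753


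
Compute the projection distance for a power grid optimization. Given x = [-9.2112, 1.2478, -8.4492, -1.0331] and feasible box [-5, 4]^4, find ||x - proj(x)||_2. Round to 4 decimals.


Project each component onto [-5, 4].
clip(-9.2112) = -5.0, clip(1.2478) = 1.2478, clip(-8.4492) = -5.0, clip(-1.0331) = -1.0331
Projection = [-5.0, 1.2478, -5.0, -1.0331]
Squared diffs: [17.7342, 0.0, 11.897, 0.0]
Distance = sqrt(29.6312) = 5.4435


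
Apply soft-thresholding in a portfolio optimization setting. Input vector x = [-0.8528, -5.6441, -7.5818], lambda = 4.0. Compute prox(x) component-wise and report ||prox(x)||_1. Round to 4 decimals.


Soft-thresholding with lambda = 4.0:
prox(-0.8528) = sign(-0.8528)*max(|-0.8528| - 4.0, 0) = 0.0
prox(-5.6441) = sign(-5.6441)*max(|-5.6441| - 4.0, 0) = -1.6441
prox(-7.5818) = sign(-7.5818)*max(|-7.5818| - 4.0, 0) = -3.5818
prox(x) = [0.0, -1.6441, -3.5818]
||prox(x)||_1 = 0.0 + 1.6441 + 3.5818 = 5.2259


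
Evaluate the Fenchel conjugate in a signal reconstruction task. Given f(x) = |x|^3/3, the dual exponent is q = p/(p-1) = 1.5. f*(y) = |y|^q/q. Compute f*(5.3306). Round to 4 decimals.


The conjugate exponent q satisfies 1/p + 1/q = 1.
p = 3, so q = 3/(3 - 1) = 1.5
|y|^q = 5.3306^1.5 = 12.3073
f*(5.3306) = 12.3073 / 1.5 = 8.2049


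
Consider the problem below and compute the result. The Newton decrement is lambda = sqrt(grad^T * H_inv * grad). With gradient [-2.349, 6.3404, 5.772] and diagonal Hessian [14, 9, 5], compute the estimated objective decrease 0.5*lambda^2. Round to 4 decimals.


Step 1: H is diagonal, so H^(-1) * g = [-0.1678, 0.7045, 1.1544].
Step 2: g^T H^(-1) g = sum_i g_i^2 / H_ii
  = (-2.349)^2/14 + (6.3404)^2/9 + (5.772)^2/5
  = 0.3941 + 4.4667 + 6.6632 = 11.5241
Step 3: Objective decrease = 0.5 * g^T H^(-1) g = 5.762


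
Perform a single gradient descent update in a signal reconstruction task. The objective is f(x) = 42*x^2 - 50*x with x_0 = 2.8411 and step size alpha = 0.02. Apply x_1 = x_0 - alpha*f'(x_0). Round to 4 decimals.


We compute the gradient at x_0 and apply the update.
f'(x) = 84*x - 50
f'(2.8411) = 84*2.8411 - 50 = 188.6524
x_1 = 2.8411 - 0.02*188.6524 = -0.9319


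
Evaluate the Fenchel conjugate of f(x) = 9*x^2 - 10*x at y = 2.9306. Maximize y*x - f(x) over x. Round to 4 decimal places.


f*(y) = sup_x {y*x - a*x^2 - b*x} = sup_x {(y-b)*x - a*x^2}
FOC: (y - b) - 2a*x = 0 => x* = (y - b)/(2a)
x* = (2.9306 + 10)/(2*9) = 0.7184
f*(2.9306) = (y-b)^2/(4a) = (2.9306 + 10)^2/(4*9)
= 167.2004/36 = 4.6445


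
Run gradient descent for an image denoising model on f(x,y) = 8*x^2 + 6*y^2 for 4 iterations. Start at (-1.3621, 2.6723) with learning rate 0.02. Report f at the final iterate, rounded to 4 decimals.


Gradient descent on f(x,y) = 8*x^2 + 6*y^2.
Starting point: (-1.3621, 2.6723), alpha = 0.02
Step 1: grad_x = 2*8*-1.3621 = -21.7936, grad_y = 2*6*2.6723 = 32.0676
  x_1 = -1.3621 - 0.02*-21.7936 = -0.9262
  y_1 = 2.6723 - 0.02*32.0676 = 2.0309
Step 2: grad_x = 2*8*-0.9262 = -14.8196, grad_y = 2*6*2.0309 = 24.3714
  x_2 = -0.9262 - 0.02*-14.8196 = -0.6298
  y_2 = 2.0309 - 0.02*24.3714 = 1.5435
Step 3: grad_x = 2*8*-0.6298 = -10.0774, grad_y = 2*6*1.5435 = 18.5222
  x_3 = -0.6298 - 0.02*-10.0774 = -0.4283
  y_3 = 1.5435 - 0.02*18.5222 = 1.1731
Step 4: grad_x = 2*8*-0.4283 = -6.8526, grad_y = 2*6*1.1731 = 14.0769
  x_4 = -0.4283 - 0.02*-6.8526 = -0.2912
  y_4 = 1.1731 - 0.02*14.0769 = 0.8915
f(-0.2912, 0.8915) = 8*(-0.2912)^2 + 6*0.8915^2 = 5.4476


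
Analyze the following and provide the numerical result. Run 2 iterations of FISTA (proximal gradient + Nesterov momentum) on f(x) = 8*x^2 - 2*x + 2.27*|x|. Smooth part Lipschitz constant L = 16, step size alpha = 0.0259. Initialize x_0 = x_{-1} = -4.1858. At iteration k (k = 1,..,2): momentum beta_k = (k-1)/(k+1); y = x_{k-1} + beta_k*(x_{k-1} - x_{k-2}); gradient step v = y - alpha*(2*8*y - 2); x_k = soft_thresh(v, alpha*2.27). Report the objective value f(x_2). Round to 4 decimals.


FISTA on f(x) = 8*x^2 - 2*x + 2.27*|x|
L = 16, alpha = 0.0259
Iteration 1: beta = 0.0, y = -4.1858 + 0.0*(-4.1858 + 4.1858) = -4.1858
  grad(y) = -68.9728, v = y - alpha*grad = -2.3994
  prox(v) = soft_thresh(-2.3994, 0.0588) = -2.3406
Iteration 2: beta = 0.3333, y = -2.3406 + 0.3333*(-2.3406 + 4.1858) = -1.7255
  grad(y) = -29.6088, v = y - alpha*grad = -0.9587
  prox(v) = soft_thresh(-0.9587, 0.0588) = -0.8999
f(x_2) = 8*(-0.8999)^2 - 2*(-0.8999) + 2.27*|-0.8999| = 10.3209


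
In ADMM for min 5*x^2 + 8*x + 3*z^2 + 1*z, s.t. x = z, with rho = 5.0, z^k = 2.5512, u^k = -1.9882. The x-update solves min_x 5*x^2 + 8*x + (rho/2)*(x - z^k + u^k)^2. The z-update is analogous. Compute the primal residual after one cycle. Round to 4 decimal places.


ADMM iteration with rho = 5.0, z^k = 2.5512, u^k = -1.9882
Step 1: x-update.
Minimize 5*x^2 + 8*x + (5.0/2)*(x - 2.5512 - 1.9882)^2
FOC: (2*5 + 5.0)*x = -8 + 5.0*(2.5512 + 1.9882)
x^{k+1} = 0.9798
Step 2: z-update.
Minimize 3*z^2 + 1*z + (5.0/2)*(0.9798 - z - 1.9882)^2
FOC: (2*3 + 5.0)*z = -1 + 5.0*(0.9798 - 1.9882)
z^{k+1} = -0.5493
Step 3: u-update.
u^{k+1} = -1.9882 + 0.9798 + 0.5493 = -0.4591
Step 4: Primal residual = |0.9798 + 0.5493| = 1.5291


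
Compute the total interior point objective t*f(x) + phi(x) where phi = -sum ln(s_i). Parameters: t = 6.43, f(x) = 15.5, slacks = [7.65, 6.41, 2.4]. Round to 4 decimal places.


Step 1: Compute log-barrier.
ln values: [2.0347, 1.8579, 0.8755]
phi = -(2.0347 + 1.8579 + 0.8755) = -4.768
Step 2: Compute augmented objective.
t*f(x) = 6.43*15.5 = 99.665
Total = 99.665 - 4.768 = 94.897


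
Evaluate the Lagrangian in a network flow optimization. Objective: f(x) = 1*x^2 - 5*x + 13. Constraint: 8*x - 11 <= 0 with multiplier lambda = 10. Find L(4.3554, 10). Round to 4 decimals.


Step 1: Evaluate f(x).
f(4.3554) = 1*4.3554^2 - 5*4.3554 + 13 = 10.1925
Step 2: Evaluate g(x).
g(4.3554) = 8*4.3554 - 11 = 23.8432
Step 3: Compute Lagrangian.
L = 10.1925 + 10*23.8432 = 248.6245


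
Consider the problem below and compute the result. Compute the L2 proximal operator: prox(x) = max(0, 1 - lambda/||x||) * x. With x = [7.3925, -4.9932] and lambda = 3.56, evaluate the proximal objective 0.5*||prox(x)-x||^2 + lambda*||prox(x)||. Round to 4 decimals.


Step 1: Compute ||x||.
||x|| = 8.9208
Step 2: Compute scaling factor.
scale = max(0, 1 - 3.56/8.9208) = 0.6009
Step 3: prox(x) = [4.4424, -3.0006]
||prox(x)|| = 5.3608
Step 4: Proximal objective.
0.5*||prox-x||^2 = 6.3368
lambda*||prox|| = 19.0844
Total = 25.4213


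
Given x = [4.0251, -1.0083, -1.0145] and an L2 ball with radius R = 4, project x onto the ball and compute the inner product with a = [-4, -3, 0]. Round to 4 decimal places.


Step 1: Compute ||x|| (intermediates to 6 decimals).
||x|| = sqrt(4.0251^2 + (-1.0083)^2 + (-1.0145)^2) = 4.271687
Step 2: Project.
Since ||x|| > R, scale = R/||x|| = 4/4.271687 = 0.936398, proj(x) = scale * x
proj(x) = [3.769096, -0.94417, -0.949976]
Step 3: Dot product.
a^T * proj(x) = -4*3.769096 - 3*(-0.94417) + 0*(-0.949976) = -12.2439


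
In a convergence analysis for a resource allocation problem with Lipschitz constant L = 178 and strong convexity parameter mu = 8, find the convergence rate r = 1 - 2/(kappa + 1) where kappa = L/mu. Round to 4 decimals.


Step 1: Compute the condition number.
kappa = L/mu = 178/8 = 22.25
Step 2: Compute the convergence rate.
r = 1 - 2/(kappa + 1) = 1 - 2*mu/(L + mu) = (L - mu)/(L + mu) = 170/186 = 0.914


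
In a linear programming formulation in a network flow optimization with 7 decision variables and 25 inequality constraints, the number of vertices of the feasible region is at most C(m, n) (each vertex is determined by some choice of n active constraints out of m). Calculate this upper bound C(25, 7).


Each vertex corresponds to some choice of n active constraints out of m, so the number of vertices is at most C(m, n) = m! / (n!(m-n)!).
m = 25, n = 7
Numerator: 25 * 24 * 23 * 22 * 21 * 20 * 19
Denominator: 7! = 5040
C(25, 7) = 480700


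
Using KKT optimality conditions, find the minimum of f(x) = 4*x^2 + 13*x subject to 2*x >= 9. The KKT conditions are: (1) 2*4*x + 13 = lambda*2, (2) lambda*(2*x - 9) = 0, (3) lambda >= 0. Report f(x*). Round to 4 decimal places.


Step 1: Try lambda = 0 (constraint inactive).
x_unc = -13/(2*4) = -1.625
Check: 2*-1.625 = -3.25 < 9 -- violated!
Step 2: Constraint must be active: 2*x = 9
x* = 9/2 = 4.5
lambda = (2*4*4.5 + 13)/2 = 24.5
Step 3: Compute optimal value.
f(x*) = 4*4.5^2 + 13*4.5 = 139.5


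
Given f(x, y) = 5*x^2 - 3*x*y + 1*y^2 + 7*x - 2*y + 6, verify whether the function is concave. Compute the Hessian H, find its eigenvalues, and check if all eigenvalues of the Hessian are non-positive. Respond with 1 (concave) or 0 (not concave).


The Hessian of f(x,y) = 5*x^2 - 3*x*y + 1*y^2 + 7*x - 2*y + 6 is:
H = [[10, -3], [-3, 2]]
Trace = 10 + 2 = 12
Determinant = 10*2 - (-3)^2 = 11
Discriminant = (12)^2 - 4*11 = 100.0
Eigenvalues: lambda_1 = 1.0, lambda_2 = 11.0
The function is not concave.

0


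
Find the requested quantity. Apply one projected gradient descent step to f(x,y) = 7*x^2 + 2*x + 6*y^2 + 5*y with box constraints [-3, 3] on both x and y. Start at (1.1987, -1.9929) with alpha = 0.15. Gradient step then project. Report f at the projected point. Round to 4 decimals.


Step 1: Compute gradient at (1.1987, -1.9929).
grad_x = 2*7*1.1987 + 2 = 18.7818
grad_y = 2*6*-1.9929 + 5 = -18.9148
Step 2: Gradient step.
x_raw = 1.1987 - 0.15*18.7818 = -1.6186
y_raw = -1.9929 - 0.15*-18.9148 = 0.8443
Step 3: Project onto [-3, 3].
x_proj = clip(-1.6186) = -1.6186
y_proj = clip(0.8443) = 0.8443
Step 4: Evaluate f.
f(-1.6186, 0.8443) = 23.6001


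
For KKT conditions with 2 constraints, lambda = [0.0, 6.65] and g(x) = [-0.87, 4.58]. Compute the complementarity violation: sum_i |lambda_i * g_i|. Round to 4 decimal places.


KKT complementary slackness check:
lambda_1 * g_1 = 0.0 * -0.87 = -0.0
lambda_2 * g_2 = 6.65 * 4.58 = 30.457
Total violation = 0.0 + 30.457 = 30.457


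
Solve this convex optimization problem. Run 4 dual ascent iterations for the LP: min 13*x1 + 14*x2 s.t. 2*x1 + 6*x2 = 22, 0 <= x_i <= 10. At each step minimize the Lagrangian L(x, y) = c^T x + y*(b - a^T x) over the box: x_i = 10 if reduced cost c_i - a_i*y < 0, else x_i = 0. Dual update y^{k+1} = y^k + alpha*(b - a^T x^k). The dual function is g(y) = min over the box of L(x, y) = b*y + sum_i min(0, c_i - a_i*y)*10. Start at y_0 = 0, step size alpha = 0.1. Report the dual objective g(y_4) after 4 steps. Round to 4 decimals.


Dual ascent for LP: min 13*x1 + 14*x2, 2*x1 + 6*x2 = 22, 0 <= x_i <= 10
Step 1: y^k = 0.0, reduced costs: (13.0, 14.0)
  x^k = (0.0, 0.0), subgradient = b - a^T x = 22.0
  y^{k+1} = 0.0 + 0.1*22.0 = 2.2
Step 2: y^k = 2.2, reduced costs: (8.6, 0.8)
  x^k = (0.0, 0.0), subgradient = b - a^T x = 22.0
  y^{k+1} = 2.2 + 0.1*22.0 = 4.4
Step 3: y^k = 4.4, reduced costs: (4.2, -12.4)
  x^k = (0.0, 10.0), subgradient = b - a^T x = -38.0
  y^{k+1} = 4.4 + 0.1*-38.0 = 0.6
Step 4: y^k = 0.6, reduced costs: (11.8, 10.4)
  x^k = (0.0, 0.0), subgradient = b - a^T x = 22.0
  y^{k+1} = 0.6 + 0.1*22.0 = 2.8
Dual objective at y_4 = 2.8: reduced costs (7.4, -2.8), box minimizer x = (0.0, 10.0)
g(y_4) = b*y + (c1 - a1*y)*x1 + (c2 - a2*y)*x2 = 22*2.8 + 7.4*0.0 + (-2.8)*10.0 = 61.6 + 0.0 - 28.0 = 33.6


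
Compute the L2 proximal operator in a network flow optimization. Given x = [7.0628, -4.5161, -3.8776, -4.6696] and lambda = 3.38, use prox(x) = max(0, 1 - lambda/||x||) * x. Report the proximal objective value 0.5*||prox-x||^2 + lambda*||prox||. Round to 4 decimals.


Step 1: Compute ||x||.
||x|| = 10.3498
Step 2: Compute scaling factor.
scale = max(0, 1 - 3.38/10.3498) = 0.6734
Step 3: prox(x) = [4.7563, -3.0413, -2.6113, -3.1446]
||prox(x)|| = 6.9698
Step 4: Proximal objective.
0.5*||prox-x||^2 = 5.7122
lambda*||prox|| = 23.5579
Total = 29.2703


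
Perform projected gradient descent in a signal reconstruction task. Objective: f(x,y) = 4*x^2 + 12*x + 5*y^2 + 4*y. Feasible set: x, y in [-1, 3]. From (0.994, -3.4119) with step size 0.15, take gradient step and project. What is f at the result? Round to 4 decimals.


Step 1: Compute gradient at (0.994, -3.4119).
grad_x = 2*4*0.994 + 12 = 19.952
grad_y = 2*5*-3.4119 + 4 = -30.119
Step 2: Gradient step.
x_raw = 0.994 - 0.15*19.952 = -1.9988
y_raw = -3.4119 - 0.15*-30.119 = 1.106
Step 3: Project onto [-1, 3].
x_proj = clip(-1.9988) = -1.0
y_proj = clip(1.106) = 1.106
Step 4: Evaluate f.
f(-1.0, 1.106) = 2.5394


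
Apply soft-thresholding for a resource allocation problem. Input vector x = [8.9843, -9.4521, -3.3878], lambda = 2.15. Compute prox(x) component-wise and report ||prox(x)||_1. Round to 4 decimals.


Soft-thresholding with lambda = 2.15:
prox(8.9843) = sign(8.9843)*max(|8.9843| - 2.15, 0) = 6.8343
prox(-9.4521) = sign(-9.4521)*max(|-9.4521| - 2.15, 0) = -7.3021
prox(-3.3878) = sign(-3.3878)*max(|-3.3878| - 2.15, 0) = -1.2378
prox(x) = [6.8343, -7.3021, -1.2378]
||prox(x)||_1 = 6.8343 + 7.3021 + 1.2378 = 15.3742


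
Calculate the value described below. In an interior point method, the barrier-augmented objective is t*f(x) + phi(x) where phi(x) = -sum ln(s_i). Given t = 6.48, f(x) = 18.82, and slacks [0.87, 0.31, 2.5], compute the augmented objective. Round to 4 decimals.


Step 1: Compute log-barrier.
ln values: [-0.1393, -1.1712, 0.9163]
phi = -(-0.1393 - 1.1712 + 0.9163) = 0.3942
Step 2: Compute augmented objective.
t*f(x) = 6.48*18.82 = 121.9536
Total = 121.9536 + 0.3942 = 122.3478


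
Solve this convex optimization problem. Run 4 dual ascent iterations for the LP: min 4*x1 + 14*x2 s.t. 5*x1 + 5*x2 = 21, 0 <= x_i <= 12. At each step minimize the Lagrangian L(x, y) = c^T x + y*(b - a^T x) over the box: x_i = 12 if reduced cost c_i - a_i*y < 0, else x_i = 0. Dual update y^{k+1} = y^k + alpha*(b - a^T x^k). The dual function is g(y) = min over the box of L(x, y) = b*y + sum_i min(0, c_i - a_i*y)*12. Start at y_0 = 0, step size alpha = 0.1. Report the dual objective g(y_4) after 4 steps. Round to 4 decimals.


Dual ascent for LP: min 4*x1 + 14*x2, 5*x1 + 5*x2 = 21, 0 <= x_i <= 12
Step 1: y^k = 0.0, reduced costs: (4.0, 14.0)
  x^k = (0.0, 0.0), subgradient = b - a^T x = 21.0
  y^{k+1} = 0.0 + 0.1*21.0 = 2.1
Step 2: y^k = 2.1, reduced costs: (-6.5, 3.5)
  x^k = (12.0, 0.0), subgradient = b - a^T x = -39.0
  y^{k+1} = 2.1 + 0.1*-39.0 = -1.8
Step 3: y^k = -1.8, reduced costs: (13.0, 23.0)
  x^k = (0.0, 0.0), subgradient = b - a^T x = 21.0
  y^{k+1} = -1.8 + 0.1*21.0 = 0.3
Step 4: y^k = 0.3, reduced costs: (2.5, 12.5)
  x^k = (0.0, 0.0), subgradient = b - a^T x = 21.0
  y^{k+1} = 0.3 + 0.1*21.0 = 2.4
Dual objective at y_4 = 2.4: reduced costs (-8.0, 2.0), box minimizer x = (12.0, 0.0)
g(y_4) = b*y + (c1 - a1*y)*x1 + (c2 - a2*y)*x2 = 21*2.4 + (-8.0)*12.0 + 2.0*0.0 = 50.4 - 96.0 + 0.0 = -45.6


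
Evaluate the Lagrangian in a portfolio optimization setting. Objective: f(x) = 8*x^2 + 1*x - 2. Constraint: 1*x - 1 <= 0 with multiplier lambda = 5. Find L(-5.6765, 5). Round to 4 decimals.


Step 1: Evaluate f(x).
f(-5.6765) = 8*(-5.6765)^2 + 1*(-5.6765) - 2 = 250.1047
Step 2: Evaluate g(x).
g(-5.6765) = 1*-5.6765 - 1 = -6.6765
Step 3: Compute Lagrangian.
L = 250.1047 + 5*-6.6765 = 216.7222


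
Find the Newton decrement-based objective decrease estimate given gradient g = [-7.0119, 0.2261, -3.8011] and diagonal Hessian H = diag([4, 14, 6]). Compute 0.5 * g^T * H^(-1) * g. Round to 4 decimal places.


Step 1: H is diagonal, so H^(-1) * g = [-1.753, 0.0162, -0.6335].
Step 2: g^T H^(-1) g = sum_i g_i^2 / H_ii
  = (-7.0119)^2/4 + (0.2261)^2/14 + (-3.8011)^2/6
  = 12.2917 + 0.0037 + 2.4081 = 14.7034
Step 3: Objective decrease = 0.5 * g^T H^(-1) g = 7.3517


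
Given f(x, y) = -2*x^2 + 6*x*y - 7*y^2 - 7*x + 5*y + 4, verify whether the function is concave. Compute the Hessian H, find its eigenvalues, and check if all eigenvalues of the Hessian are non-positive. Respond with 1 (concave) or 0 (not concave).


The Hessian of f(x,y) = -2*x^2 + 6*x*y - 7*y^2 - 7*x + 5*y + 4 is:
H = [[-4, 6], [6, -14]]
Trace = -4 - 14 = -18
Determinant = -4*-14 - (6)^2 = 20
Discriminant = (-18)^2 - 4*20 = 244.0
Eigenvalues: lambda_1 = -16.8102, lambda_2 = -1.1898
The function is concave.

1


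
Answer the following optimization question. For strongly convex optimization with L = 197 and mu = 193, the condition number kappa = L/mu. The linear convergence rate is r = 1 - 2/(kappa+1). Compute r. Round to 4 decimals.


Step 1: Compute the condition number.
kappa = L/mu = 197/193 = 1.0207
Step 2: Compute the convergence rate.
r = 1 - 2/(kappa + 1) = 1 - 2*mu/(L + mu) = (L - mu)/(L + mu) = 4/390 = 0.0103


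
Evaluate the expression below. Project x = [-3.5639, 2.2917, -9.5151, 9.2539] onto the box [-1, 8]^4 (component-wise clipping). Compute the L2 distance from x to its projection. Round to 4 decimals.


Project each component onto [-1, 8].
clip(-3.5639) = -1.0, clip(2.2917) = 2.2917, clip(-9.5151) = -1.0, clip(9.2539) = 8.0
Projection = [-1.0, 2.2917, -1.0, 8.0]
Squared diffs: [6.5736, 0.0, 72.5069, 1.5723]
Distance = sqrt(80.6528) = 8.9807


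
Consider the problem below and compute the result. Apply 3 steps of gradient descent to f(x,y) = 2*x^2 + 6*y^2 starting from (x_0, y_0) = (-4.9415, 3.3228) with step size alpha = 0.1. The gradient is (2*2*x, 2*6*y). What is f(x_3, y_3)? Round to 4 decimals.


Gradient descent on f(x,y) = 2*x^2 + 6*y^2.
Starting point: (-4.9415, 3.3228), alpha = 0.1
Step 1: grad_x = 2*2*-4.9415 = -19.766, grad_y = 2*6*3.3228 = 39.8736
  x_1 = -4.9415 - 0.1*-19.766 = -2.9649
  y_1 = 3.3228 - 0.1*39.8736 = -0.6646
Step 2: grad_x = 2*2*-2.9649 = -11.8596, grad_y = 2*6*-0.6646 = -7.9747
  x_2 = -2.9649 - 0.1*-11.8596 = -1.7789
  y_2 = -0.6646 - 0.1*-7.9747 = 0.1329
Step 3: grad_x = 2*2*-1.7789 = -7.1158, grad_y = 2*6*0.1329 = 1.5949
  x_3 = -1.7789 - 0.1*-7.1158 = -1.0674
  y_3 = 0.1329 - 0.1*1.5949 = -0.0266
f(-1.0674, -0.0266) = 2*(-1.0674)^2 + 6*(-0.0266)^2 = 2.2828


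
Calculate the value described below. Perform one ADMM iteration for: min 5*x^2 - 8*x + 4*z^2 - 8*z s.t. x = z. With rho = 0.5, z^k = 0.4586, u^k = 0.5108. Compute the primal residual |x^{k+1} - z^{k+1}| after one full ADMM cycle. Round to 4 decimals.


ADMM iteration with rho = 0.5, z^k = 0.4586, u^k = 0.5108
Step 1: x-update.
Minimize 5*x^2 - 8*x + (0.5/2)*(x - 0.4586 + 0.5108)^2
FOC: (2*5 + 0.5)*x = 8 + 0.5*(0.4586 - 0.5108)
x^{k+1} = 0.7594
Step 2: z-update.
Minimize 4*z^2 - 8*z + (0.5/2)*(0.7594 - z + 0.5108)^2
FOC: (2*4 + 0.5)*z = 8 + 0.5*(0.7594 + 0.5108)
z^{k+1} = 1.0159
Step 3: u-update.
u^{k+1} = 0.5108 + 0.7594 - 1.0159 = 0.2543
Step 4: Primal residual = |0.7594 - 1.0159| = 0.2565


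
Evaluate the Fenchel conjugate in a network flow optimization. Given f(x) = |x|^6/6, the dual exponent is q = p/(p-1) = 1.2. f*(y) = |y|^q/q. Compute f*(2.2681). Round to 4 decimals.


The conjugate exponent q satisfies 1/p + 1/q = 1.
p = 6, so q = 6/(6 - 1) = 1.2
|y|^q = 2.2681^1.2 = 2.6717
f*(2.2681) = 2.6717 / 1.2 = 2.2265


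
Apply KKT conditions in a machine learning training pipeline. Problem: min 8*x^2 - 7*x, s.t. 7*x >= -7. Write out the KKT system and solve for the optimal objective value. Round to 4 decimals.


Step 1: Try lambda = 0 (constraint inactive).
Stationarity: 2*8*x - 7 = 0
x* = 7/(2*8) = 0.4375
Check constraint: 7*0.4375 = 3.0625 >= -7 -- satisfied.
Step 2: Compute optimal value.
f(x*) = 8*0.4375^2 - 7*0.4375 = -1.5313


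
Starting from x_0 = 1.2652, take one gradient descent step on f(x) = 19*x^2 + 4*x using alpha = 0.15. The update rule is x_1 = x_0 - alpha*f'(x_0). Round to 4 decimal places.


We compute the gradient at x_0 and apply the update.
f'(x) = 38*x + 4
f'(1.2652) = 38*1.2652 + 4 = 52.0776
x_1 = 1.2652 - 0.15*52.0776 = -6.5464


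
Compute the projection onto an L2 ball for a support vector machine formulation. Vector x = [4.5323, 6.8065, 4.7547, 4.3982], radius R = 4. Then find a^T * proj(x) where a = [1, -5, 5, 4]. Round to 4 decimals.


Step 1: Compute ||x|| (intermediates to 6 decimals).
||x|| = sqrt(4.5323^2 + 6.8065^2 + 4.7547^2 + 4.3982^2) = 10.431755
Step 2: Project.
Since ||x|| > R, scale = R/||x|| = 4/10.431755 = 0.383445, proj(x) = scale * x
proj(x) = [1.737888, 2.609918, 1.823166, 1.686468]
Step 3: Dot product.
a^T * proj(x) = 1*1.737888 - 5*2.609918 + 5*1.823166 + 4*1.686468 = 4.55


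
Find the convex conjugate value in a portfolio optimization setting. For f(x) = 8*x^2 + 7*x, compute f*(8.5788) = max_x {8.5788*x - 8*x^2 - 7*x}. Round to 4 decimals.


f*(y) = sup_x {y*x - a*x^2 - b*x} = sup_x {(y-b)*x - a*x^2}
FOC: (y - b) - 2a*x = 0 => x* = (y - b)/(2a)
x* = (8.5788 - 7)/(2*8) = 0.0987
f*(8.5788) = (y-b)^2/(4a) = (8.5788 - 7)^2/(4*8)
= 2.4926/32 = 0.0779


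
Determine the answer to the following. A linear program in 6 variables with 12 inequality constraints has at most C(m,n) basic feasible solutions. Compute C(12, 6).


Each vertex corresponds to some choice of n active constraints out of m, so the number of vertices is at most C(m, n) = m! / (n!(m-n)!).
m = 12, n = 6
Numerator: 12 * 11 * 10 * 9 * 8 * 7
Denominator: 6! = 720
C(12, 6) = 924


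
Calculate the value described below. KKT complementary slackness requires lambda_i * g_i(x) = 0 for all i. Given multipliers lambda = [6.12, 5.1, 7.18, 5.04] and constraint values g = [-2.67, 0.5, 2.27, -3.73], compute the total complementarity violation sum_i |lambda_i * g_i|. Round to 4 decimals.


KKT complementary slackness check:
lambda_1 * g_1 = 6.12 * -2.67 = -16.3404
lambda_2 * g_2 = 5.1 * 0.5 = 2.55
lambda_3 * g_3 = 7.18 * 2.27 = 16.2986
lambda_4 * g_4 = 5.04 * -3.73 = -18.7992
Total violation = 16.3404 + 2.55 + 16.2986 + 18.7992 = 53.9882


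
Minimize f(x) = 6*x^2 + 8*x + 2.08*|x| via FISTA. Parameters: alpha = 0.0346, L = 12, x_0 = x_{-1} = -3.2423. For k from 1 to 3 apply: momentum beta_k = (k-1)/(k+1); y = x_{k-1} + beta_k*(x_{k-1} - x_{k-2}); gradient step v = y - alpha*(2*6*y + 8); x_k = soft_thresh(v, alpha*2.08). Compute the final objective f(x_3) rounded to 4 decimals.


FISTA on f(x) = 6*x^2 + 8*x + 2.08*|x|
L = 12, alpha = 0.0346
Iteration 1: beta = 0.0, y = -3.2423 + 0.0*(-3.2423 + 3.2423) = -3.2423
  grad(y) = -30.9076, v = y - alpha*grad = -2.1729
  prox(v) = soft_thresh(-2.1729, 0.072) = -2.1009
Iteration 2: beta = 0.3333, y = -2.1009 + 0.3333*(-2.1009 + 3.2423) = -1.7205
  grad(y) = -12.6457, v = y - alpha*grad = -1.2829
  prox(v) = soft_thresh(-1.2829, 0.072) = -1.211
Iteration 3: beta = 0.5, y = -1.211 + 0.5*(-1.211 + 2.1009) = -0.766
  grad(y) = -1.1918, v = y - alpha*grad = -0.7247
  prox(v) = soft_thresh(-0.7247, 0.072) = -0.6528
f(x_3) = 6*(-0.6528)^2 + 8*(-0.6528) + 2.08*|-0.6528| = -1.3077
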